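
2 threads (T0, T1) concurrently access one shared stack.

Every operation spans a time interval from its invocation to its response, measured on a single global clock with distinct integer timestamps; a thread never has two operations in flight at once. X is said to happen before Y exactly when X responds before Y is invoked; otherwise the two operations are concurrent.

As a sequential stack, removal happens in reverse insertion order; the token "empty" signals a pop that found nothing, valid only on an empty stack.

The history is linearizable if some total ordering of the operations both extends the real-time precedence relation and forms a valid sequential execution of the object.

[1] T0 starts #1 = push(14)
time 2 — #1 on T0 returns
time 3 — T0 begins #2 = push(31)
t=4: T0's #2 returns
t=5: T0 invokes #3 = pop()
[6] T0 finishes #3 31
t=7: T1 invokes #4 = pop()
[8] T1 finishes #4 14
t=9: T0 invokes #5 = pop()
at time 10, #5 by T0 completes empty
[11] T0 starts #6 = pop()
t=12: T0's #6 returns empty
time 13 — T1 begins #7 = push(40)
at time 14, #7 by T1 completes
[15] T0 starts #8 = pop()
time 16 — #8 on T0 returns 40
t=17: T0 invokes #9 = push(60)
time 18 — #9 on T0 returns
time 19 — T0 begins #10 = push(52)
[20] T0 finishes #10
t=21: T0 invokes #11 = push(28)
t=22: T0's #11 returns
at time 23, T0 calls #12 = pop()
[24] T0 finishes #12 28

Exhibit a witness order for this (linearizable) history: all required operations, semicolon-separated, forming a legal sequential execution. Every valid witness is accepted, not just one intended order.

after step 1 (#1 push(14)): stack <14>
after step 2 (#2 push(31)): stack <14,31>
after step 3 (#3 pop() → 31): stack <14>
after step 4 (#4 pop() → 14): stack <>
after step 5 (#5 pop() → empty): stack <>
after step 6 (#6 pop() → empty): stack <>
after step 7 (#7 push(40)): stack <40>
after step 8 (#8 pop() → 40): stack <>
after step 9 (#9 push(60)): stack <60>
after step 10 (#10 push(52)): stack <60,52>
after step 11 (#11 push(28)): stack <60,52,28>
after step 12 (#12 pop() → 28): stack <60,52>

#1; #2; #3; #4; #5; #6; #7; #8; #9; #10; #11; #12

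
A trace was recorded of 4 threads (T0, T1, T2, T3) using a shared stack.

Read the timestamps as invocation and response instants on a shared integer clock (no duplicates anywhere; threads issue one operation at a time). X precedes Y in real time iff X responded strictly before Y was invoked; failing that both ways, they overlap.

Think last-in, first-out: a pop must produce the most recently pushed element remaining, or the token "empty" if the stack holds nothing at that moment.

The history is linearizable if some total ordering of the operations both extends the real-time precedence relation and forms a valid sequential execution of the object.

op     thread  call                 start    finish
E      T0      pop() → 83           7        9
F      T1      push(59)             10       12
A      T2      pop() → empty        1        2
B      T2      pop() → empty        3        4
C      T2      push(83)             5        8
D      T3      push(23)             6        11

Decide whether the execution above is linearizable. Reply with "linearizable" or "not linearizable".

a witness: A, B, C, E, D, F
1. A pop() → empty, leaving stack <>
2. B pop() → empty, leaving stack <>
3. C push(83), leaving stack <83>
4. E pop() → 83, leaving stack <>
5. D push(23), leaving stack <23>
6. F push(59), leaving stack <23,59>

linearizable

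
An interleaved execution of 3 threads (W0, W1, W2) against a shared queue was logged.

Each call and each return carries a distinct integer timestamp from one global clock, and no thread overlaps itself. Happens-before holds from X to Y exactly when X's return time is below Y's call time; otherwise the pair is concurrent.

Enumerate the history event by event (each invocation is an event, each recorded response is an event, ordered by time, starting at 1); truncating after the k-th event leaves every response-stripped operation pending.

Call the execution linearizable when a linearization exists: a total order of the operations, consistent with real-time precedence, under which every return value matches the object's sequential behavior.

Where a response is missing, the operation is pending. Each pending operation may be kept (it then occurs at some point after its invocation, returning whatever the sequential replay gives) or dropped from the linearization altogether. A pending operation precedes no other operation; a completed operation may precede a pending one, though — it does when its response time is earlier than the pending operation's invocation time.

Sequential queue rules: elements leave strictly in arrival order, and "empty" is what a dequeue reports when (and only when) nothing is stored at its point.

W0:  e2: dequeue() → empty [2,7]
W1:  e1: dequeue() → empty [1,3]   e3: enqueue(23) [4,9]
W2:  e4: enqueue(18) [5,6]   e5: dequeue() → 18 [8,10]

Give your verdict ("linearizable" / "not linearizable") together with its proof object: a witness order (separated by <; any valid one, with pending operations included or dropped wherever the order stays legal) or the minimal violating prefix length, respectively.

1. e1 dequeue() → empty, leaving queue <>
2. e2 dequeue() → empty, leaving queue <>
3. e4 enqueue(18), leaving queue <18>
4. e3 enqueue(23), leaving queue <18,23>
5. e5 dequeue() → 18, leaving queue <23>

linearizable — witness: e1 < e2 < e4 < e3 < e5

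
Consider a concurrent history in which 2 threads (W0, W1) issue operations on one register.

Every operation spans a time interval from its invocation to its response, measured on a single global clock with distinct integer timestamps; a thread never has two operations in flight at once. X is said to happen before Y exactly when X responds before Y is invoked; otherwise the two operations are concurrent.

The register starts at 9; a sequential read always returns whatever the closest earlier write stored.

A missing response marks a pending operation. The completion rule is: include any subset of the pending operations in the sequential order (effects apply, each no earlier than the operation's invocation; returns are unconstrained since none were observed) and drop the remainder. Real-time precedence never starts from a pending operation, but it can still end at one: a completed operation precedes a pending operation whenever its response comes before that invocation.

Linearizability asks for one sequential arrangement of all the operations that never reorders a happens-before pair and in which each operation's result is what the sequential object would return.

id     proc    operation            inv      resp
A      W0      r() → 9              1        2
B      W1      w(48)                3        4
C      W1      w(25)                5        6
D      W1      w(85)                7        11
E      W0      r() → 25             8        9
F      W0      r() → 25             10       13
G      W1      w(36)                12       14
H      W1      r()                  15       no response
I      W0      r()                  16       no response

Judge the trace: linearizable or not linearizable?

linearizable

one valid linearization: A, B, C, E, F, D, G
step 1: A r() → 9 — value 9
step 2: B w(48) — value 48
step 3: C w(25) — value 25
step 4: E r() → 25 — value 25
step 5: F r() → 25 — value 25
step 6: D w(85) — value 85
step 7: G w(36) — value 36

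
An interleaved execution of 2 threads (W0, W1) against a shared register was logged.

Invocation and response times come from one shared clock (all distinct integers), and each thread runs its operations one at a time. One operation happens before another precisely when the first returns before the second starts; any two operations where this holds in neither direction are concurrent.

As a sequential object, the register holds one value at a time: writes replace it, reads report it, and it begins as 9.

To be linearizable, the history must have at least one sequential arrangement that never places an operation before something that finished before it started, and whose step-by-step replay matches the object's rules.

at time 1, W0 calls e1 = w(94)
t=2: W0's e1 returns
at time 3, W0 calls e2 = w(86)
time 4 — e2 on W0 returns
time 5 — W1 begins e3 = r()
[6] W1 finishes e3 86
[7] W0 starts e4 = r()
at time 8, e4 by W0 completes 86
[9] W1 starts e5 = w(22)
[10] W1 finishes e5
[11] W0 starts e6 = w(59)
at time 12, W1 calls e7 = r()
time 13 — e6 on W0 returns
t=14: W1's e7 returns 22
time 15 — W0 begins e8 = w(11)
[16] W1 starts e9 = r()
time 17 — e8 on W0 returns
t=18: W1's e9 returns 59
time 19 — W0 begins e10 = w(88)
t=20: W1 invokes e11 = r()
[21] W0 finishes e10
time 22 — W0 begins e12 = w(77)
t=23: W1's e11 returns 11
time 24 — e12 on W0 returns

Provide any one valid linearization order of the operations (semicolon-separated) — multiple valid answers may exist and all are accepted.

e1; e2; e3; e4; e5; e7; e6; e9; e8; e11; e10; e12

1. e1 w(94), leaving value 94
2. e2 w(86), leaving value 86
3. e3 r() → 86, leaving value 86
4. e4 r() → 86, leaving value 86
5. e5 w(22), leaving value 22
6. e7 r() → 22, leaving value 22
7. e6 w(59), leaving value 59
8. e9 r() → 59, leaving value 59
9. e8 w(11), leaving value 11
10. e11 r() → 11, leaving value 11
11. e10 w(88), leaving value 88
12. e12 w(77), leaving value 77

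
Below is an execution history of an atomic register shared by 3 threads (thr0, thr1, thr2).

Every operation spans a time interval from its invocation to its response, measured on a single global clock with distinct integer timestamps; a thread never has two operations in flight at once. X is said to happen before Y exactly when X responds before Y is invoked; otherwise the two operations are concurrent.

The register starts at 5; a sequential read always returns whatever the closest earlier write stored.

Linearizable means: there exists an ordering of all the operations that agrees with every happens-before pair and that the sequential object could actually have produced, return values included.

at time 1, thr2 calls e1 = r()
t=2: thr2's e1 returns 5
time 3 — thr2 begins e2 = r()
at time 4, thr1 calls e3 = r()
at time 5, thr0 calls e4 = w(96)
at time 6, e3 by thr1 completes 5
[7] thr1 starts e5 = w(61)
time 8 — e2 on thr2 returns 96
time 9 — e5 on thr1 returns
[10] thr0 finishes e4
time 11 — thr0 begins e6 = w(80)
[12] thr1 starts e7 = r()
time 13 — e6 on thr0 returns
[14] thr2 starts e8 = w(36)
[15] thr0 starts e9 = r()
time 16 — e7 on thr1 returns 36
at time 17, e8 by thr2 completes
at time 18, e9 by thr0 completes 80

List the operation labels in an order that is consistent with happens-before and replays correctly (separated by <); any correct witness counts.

e1 < e3 < e4 < e2 < e5 < e6 < e9 < e8 < e7

step 1: e1 r() → 5 — value 5
step 2: e3 r() → 5 — value 5
step 3: e4 w(96) — value 96
step 4: e2 r() → 96 — value 96
step 5: e5 w(61) — value 61
step 6: e6 w(80) — value 80
step 7: e9 r() → 80 — value 80
step 8: e8 w(36) — value 36
step 9: e7 r() → 36 — value 36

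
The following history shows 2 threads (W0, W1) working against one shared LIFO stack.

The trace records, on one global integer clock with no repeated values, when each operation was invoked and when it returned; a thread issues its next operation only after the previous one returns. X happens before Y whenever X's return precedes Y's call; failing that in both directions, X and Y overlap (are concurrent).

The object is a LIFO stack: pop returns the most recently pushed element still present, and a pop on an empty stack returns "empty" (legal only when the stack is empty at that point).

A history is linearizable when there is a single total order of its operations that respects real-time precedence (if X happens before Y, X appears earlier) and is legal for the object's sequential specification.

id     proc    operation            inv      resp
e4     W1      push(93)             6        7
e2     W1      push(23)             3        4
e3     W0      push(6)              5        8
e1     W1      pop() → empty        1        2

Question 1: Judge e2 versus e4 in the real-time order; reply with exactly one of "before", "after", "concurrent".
Answer: before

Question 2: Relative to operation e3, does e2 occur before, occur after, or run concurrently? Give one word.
Answer: before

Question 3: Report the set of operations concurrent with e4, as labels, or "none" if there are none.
Answer: e3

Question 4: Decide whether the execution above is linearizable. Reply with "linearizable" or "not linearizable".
linearizable

witness order: e1, e2, e3, e4
1. e1 pop() → empty, leaving stack <>
2. e2 push(23), leaving stack <23>
3. e3 push(6), leaving stack <23,6>
4. e4 push(93), leaving stack <23,6,93>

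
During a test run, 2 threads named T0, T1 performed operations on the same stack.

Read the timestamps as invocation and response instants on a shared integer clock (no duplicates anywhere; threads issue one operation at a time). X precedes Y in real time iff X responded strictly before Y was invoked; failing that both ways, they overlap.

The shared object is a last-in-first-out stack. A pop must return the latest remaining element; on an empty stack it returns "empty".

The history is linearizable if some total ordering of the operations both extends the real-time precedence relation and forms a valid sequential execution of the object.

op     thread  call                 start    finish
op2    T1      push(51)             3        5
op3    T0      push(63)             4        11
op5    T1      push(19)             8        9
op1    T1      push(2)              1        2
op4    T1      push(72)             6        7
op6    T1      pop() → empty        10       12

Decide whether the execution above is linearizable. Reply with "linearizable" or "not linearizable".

cut after 11 events: linearizable; cut after 12 events (op6 responds, time 12): not linearizable
all 5 real-time-respecting orders fail — 6 completed stack operations, no legal replay
sample order op1, op2, op3, op4, op5, op6 stalls at step 6 — op6 pop() → empty has no legal effect
sample order op1, op2, op4, op3, op5, op6 stalls at step 6 — op6 pop() → empty has no legal effect

not linearizable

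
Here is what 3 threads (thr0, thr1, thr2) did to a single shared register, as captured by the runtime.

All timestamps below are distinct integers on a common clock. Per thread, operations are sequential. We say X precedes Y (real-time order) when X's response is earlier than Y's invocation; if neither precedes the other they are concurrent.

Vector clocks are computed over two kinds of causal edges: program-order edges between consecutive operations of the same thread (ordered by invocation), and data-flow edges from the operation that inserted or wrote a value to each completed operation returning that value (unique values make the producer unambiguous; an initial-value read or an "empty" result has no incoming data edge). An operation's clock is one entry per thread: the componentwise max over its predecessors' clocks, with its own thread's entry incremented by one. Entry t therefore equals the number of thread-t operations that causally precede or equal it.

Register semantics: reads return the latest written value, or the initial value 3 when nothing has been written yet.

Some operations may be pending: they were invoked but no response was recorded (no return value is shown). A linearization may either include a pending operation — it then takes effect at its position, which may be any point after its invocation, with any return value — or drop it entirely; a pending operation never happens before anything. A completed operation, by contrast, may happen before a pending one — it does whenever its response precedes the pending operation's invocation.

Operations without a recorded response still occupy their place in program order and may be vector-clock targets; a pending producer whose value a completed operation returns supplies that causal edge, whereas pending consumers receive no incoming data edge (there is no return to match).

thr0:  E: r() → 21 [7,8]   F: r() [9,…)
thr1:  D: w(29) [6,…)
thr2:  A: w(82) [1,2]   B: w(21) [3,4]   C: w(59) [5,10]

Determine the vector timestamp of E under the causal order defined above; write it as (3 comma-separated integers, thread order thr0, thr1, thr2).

invoked at 1, A has no predecessors; its own thr2 bump gives (0, 0, 1)
invoked at 6, D has no predecessors; its own thr1 bump gives (0, 1, 0)
VC(B, invoked at 3): max of VC(A)=(0, 0, 1), then +1 on thread thr2 → (0, 0, 2)
VC(C, invoked at 5): max of VC(B)=(0, 0, 2), then +1 on thread thr2 → (0, 0, 3)
VC(E, invoked at 7): max of VC(B)=(0, 0, 2), then +1 on thread thr0 → (1, 0, 2)
VC(F, invoked at 9): max of VC(E)=(1, 0, 2), then +1 on thread thr0 → (2, 0, 2)
target: VC(E) = (1, 0, 2)

(1, 0, 2)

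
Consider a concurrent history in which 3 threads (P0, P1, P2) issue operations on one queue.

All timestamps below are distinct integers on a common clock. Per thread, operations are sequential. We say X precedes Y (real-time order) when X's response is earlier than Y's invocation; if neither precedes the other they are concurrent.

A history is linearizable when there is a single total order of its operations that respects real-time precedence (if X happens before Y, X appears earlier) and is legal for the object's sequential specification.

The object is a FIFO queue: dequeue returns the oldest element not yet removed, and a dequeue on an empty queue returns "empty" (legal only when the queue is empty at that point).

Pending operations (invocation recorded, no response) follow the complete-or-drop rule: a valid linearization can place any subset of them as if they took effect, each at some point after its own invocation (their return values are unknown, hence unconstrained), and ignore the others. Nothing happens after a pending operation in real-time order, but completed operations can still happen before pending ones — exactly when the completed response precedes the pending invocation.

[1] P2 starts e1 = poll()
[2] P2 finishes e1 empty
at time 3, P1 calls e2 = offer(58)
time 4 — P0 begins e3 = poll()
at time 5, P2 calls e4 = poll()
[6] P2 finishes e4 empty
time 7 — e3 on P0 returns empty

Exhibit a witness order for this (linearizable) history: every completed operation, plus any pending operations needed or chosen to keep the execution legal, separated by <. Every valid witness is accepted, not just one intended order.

after step 1 (e1 poll() → empty): queue <>
after step 2 (e3 poll() → empty): queue <>
after step 3 (e4 poll() → empty): queue <>

e1 < e3 < e4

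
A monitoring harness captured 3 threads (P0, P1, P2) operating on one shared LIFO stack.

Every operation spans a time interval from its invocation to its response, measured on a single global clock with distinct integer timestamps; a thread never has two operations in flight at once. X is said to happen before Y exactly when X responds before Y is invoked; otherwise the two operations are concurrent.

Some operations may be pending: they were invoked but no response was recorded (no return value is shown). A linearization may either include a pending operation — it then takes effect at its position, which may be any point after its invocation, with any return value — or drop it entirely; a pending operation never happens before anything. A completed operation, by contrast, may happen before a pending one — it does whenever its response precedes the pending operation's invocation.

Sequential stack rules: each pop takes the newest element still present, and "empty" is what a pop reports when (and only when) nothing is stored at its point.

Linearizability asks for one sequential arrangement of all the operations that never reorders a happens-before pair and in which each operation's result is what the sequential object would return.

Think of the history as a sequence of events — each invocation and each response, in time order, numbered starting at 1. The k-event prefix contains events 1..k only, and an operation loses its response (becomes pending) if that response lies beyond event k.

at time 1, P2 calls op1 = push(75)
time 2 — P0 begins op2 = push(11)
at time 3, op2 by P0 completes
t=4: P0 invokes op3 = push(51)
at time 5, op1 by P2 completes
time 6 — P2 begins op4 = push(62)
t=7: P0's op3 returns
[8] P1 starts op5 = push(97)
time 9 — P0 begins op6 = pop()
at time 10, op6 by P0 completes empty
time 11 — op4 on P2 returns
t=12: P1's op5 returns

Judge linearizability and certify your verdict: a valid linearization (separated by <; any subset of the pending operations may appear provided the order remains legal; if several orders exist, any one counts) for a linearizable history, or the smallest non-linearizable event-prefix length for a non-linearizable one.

prefix check: 1..9 passes, 1..10 fails once op6's time-10 response joins
4 completed operations, 3 real-time-consistent orders — every LIFO stack replay fails
every completion of the 2 pending operations (op4, op5) was checked; none linearizes
take op1, op2, op3, op6 (pending dropped): step 4 already fails, because op6 pop() → empty cannot occur there
take op2, op1, op3, op6 (pending dropped): step 4 already fails, because op6 pop() → empty cannot occur there

not linearizable — minimal violating prefix: 10 events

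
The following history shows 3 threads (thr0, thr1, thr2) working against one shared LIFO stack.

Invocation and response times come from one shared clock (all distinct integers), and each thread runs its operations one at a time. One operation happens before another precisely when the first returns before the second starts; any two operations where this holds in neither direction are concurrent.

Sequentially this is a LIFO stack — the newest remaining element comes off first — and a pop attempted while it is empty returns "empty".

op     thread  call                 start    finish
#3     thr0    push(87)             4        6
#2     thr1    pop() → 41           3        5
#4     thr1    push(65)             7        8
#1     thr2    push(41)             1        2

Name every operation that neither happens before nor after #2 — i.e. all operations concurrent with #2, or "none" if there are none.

#2 runs from 3 to 5; window-overlapping ops are concurrent
#1 [1,2]: before
#3 [4,6]: concurrent
#4 [7,8]: after

#3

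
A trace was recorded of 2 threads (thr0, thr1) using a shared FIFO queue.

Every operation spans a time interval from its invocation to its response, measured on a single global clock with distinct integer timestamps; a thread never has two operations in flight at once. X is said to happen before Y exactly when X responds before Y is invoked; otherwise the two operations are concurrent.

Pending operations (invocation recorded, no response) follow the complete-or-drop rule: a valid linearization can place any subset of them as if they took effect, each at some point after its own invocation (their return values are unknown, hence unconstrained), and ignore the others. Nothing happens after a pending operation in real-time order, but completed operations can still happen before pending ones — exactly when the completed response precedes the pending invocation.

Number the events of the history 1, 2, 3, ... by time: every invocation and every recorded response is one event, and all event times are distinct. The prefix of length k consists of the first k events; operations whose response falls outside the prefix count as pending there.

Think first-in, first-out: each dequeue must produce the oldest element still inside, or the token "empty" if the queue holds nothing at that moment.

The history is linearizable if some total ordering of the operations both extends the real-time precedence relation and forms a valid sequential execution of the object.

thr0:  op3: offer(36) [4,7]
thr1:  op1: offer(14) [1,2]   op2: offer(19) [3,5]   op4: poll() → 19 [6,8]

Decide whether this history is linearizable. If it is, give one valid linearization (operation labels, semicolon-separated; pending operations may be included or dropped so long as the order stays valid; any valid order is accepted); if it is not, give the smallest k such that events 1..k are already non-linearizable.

cut after 7 events: linearizable; cut after 8 events (op4 responds, time 8): not linearizable
every one of the 3 real-time-consistent orders over 4 completed FIFO queue ops fails the sequential spec
e.g. op1, op2, op3, op4: illegal at step 4, since op4 poll() → 19 cannot apply there
e.g. op1, op2, op4, op3: illegal at step 3, since op4 poll() → 19 cannot apply there

not linearizable — minimal violating prefix: 8 events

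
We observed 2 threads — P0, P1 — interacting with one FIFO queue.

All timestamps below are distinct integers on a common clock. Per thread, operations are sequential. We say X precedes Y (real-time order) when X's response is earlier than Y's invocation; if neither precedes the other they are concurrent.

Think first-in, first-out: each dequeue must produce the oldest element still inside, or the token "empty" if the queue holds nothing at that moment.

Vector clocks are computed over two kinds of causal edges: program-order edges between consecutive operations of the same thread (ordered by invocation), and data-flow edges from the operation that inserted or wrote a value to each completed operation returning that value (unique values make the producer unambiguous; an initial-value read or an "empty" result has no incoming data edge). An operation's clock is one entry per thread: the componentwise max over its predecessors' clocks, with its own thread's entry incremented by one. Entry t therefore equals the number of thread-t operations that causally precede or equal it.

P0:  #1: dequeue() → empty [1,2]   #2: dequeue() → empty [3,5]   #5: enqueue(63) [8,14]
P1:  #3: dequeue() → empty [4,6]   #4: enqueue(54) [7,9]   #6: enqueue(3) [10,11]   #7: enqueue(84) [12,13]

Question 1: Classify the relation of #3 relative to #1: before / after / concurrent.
after

#3 spans [4,6], #1 spans [1,2]
resp(#1)=2 < inv(#3)=4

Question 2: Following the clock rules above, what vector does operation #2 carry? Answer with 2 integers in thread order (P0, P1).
(2, 0)

invoked at 4, #3 has no predecessors; its own P1 bump gives (0, 1)
invoked at 1, #1 has no predecessors; its own P0 bump gives (1, 0)
VC(#4, invoked at 7): max of VC(#3)=(0, 1), then +1 on thread P1 → (0, 2)
VC(#2, invoked at 3): max of VC(#1)=(1, 0), then +1 on thread P0 → (2, 0)
VC(#6, invoked at 10): max of VC(#4)=(0, 2), then +1 on thread P1 → (0, 3)
VC(#5, invoked at 8): max of VC(#2)=(2, 0), then +1 on thread P0 → (3, 0)
VC(#7, invoked at 12): max of VC(#6)=(0, 3), then +1 on thread P1 → (0, 4)
target: VC(#2) = (2, 0)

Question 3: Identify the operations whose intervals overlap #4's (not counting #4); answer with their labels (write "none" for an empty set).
#5

#4 spans [7,9]; an op avoiding the whole window 7..9 is ordered, any other is concurrent
#1 [1,2]: before
#2 [3,5]: before
#3 [4,6]: before
#5 [8,14]: concurrent
#6 [10,11]: after
#7 [12,13]: after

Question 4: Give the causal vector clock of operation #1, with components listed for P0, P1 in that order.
(1, 0)

#3 (invocation 4): nothing precedes it; P1's component alone gives (0, 1)
#1 (invocation 1): nothing precedes it; P0's component alone gives (1, 0)
merge at #4 (invoked 7): VC(#3)=(0, 1), own-thread bump on P1 → (0, 2)
merge at #2 (invoked 3): VC(#1)=(1, 0), own-thread bump on P0 → (2, 0)
merge at #6 (invoked 10): VC(#4)=(0, 2), own-thread bump on P1 → (0, 3)
merge at #5 (invoked 8): VC(#2)=(2, 0), own-thread bump on P0 → (3, 0)
merge at #7 (invoked 12): VC(#6)=(0, 3), own-thread bump on P1 → (0, 4)
target: VC(#1) = (1, 0)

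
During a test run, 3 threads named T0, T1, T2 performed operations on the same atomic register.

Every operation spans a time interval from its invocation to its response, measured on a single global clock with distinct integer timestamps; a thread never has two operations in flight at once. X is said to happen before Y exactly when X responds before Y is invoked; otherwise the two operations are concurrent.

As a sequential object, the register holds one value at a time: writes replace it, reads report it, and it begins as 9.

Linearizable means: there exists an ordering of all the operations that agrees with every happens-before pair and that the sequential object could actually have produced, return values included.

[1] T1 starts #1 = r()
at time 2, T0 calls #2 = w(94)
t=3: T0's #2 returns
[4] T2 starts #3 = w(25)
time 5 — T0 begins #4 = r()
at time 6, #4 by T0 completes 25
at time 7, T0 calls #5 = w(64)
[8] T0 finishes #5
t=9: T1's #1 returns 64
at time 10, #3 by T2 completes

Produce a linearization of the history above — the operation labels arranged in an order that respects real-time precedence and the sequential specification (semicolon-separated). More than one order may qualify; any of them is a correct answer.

#2; #3; #4; #5; #1

after step 1 (#2 w(94)): value 94
after step 2 (#3 w(25)): value 25
after step 3 (#4 r() → 25): value 25
after step 4 (#5 w(64)): value 64
after step 5 (#1 r() → 64): value 64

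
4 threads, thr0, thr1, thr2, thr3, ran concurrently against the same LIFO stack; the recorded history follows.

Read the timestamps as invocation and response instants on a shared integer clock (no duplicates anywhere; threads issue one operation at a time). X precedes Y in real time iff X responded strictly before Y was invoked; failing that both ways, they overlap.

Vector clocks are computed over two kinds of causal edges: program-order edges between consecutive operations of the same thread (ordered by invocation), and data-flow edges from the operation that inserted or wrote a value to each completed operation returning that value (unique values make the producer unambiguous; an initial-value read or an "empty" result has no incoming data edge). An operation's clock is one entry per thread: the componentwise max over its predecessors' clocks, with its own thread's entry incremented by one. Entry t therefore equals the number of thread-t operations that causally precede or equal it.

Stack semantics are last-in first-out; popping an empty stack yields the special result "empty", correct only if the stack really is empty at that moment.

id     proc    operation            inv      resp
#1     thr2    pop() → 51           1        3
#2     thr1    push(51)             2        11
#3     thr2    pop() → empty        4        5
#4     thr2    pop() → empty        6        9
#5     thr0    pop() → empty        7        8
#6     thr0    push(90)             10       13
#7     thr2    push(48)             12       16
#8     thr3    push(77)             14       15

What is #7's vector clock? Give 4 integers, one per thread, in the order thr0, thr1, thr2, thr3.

(0, 1, 4, 0)

#8, invoked 14, has no incoming edges; only thr3's bump applies → (0, 0, 0, 1)
#2, invoked 2, has no incoming edges; only thr1's bump applies → (0, 1, 0, 0)
#5, invoked 7, has no incoming edges; only thr0's bump applies → (1, 0, 0, 0)
invoked at 1, #1 merges VC(#2)=(0, 1, 0, 0) and bumps thr2's slot → (0, 1, 1, 0)
invoked at 10, #6 merges VC(#5)=(1, 0, 0, 0) and bumps thr0's slot → (2, 0, 0, 0)
invoked at 4, #3 merges VC(#1)=(0, 1, 1, 0) and bumps thr2's slot → (0, 1, 2, 0)
invoked at 6, #4 merges VC(#3)=(0, 1, 2, 0) and bumps thr2's slot → (0, 1, 3, 0)
invoked at 12, #7 merges VC(#4)=(0, 1, 3, 0) and bumps thr2's slot → (0, 1, 4, 0)
target: VC(#7) = (0, 1, 4, 0)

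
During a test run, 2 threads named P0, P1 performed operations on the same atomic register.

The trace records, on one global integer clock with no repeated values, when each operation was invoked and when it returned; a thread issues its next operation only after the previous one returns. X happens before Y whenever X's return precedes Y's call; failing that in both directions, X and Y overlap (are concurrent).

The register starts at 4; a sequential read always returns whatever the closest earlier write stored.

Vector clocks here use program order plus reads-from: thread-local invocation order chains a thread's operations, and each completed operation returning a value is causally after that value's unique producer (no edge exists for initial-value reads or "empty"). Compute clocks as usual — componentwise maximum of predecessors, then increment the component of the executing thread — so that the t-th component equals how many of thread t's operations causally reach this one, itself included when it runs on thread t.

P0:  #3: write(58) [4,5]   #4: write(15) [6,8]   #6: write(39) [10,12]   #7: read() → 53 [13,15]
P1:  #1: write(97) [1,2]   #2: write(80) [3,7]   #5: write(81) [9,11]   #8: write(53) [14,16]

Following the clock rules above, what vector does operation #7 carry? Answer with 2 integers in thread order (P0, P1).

(4, 4)

no predecessors for #1 (invoked 1): P1 increments from zero → (0, 1)
no predecessors for #3 (invoked 4): P0 increments from zero → (1, 0)
#2 (invocation 3): componentwise max over VC(#1)=(0, 1), +1 at P1, giving (0, 2)
#4 (invocation 6): componentwise max over VC(#3)=(1, 0), +1 at P0, giving (2, 0)
#5 (invocation 9): componentwise max over VC(#2)=(0, 2), +1 at P1, giving (0, 3)
#6 (invocation 10): componentwise max over VC(#4)=(2, 0), +1 at P0, giving (3, 0)
#8 (invocation 14): componentwise max over VC(#5)=(0, 3), +1 at P1, giving (0, 4)
#7 (invocation 13): componentwise max over VC(#6)=(3, 0), VC(#8)=(0, 4), +1 at P0, giving (4, 4)
target: VC(#7) = (4, 4)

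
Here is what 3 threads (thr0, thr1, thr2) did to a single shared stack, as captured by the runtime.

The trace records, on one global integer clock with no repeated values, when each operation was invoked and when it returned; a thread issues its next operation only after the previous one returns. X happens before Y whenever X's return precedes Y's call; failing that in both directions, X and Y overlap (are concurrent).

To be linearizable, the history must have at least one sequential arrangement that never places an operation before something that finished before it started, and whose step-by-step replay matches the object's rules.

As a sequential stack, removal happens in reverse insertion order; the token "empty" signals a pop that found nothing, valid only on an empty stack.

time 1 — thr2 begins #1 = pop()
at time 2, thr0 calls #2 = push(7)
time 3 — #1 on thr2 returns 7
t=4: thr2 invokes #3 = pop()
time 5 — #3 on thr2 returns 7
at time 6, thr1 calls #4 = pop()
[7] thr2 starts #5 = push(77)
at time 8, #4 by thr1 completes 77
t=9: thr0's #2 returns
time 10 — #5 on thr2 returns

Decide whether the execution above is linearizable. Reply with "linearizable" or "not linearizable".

not linearizable

events 1..4 are fine; event 5 — the response of #3 at time 5 — makes the prefix non-linearizable
a single order respects real time; the 2 completed stack operations fail replay along it
include/drop combinations of the 1 pending operation (#2) were all tried; none helps
take #1, #3 (pending dropped): step 1 already fails, because #1 pop() → 7 cannot occur there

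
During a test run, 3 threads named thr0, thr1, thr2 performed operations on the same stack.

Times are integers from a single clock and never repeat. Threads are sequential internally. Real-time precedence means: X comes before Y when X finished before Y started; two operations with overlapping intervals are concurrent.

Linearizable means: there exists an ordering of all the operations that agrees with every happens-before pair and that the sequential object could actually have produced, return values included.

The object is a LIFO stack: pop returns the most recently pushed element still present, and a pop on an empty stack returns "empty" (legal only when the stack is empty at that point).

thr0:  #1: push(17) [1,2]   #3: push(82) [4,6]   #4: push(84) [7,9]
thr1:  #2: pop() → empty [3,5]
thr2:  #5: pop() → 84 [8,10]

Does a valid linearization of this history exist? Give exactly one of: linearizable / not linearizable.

already the first 5 events (up to #2's response at time 5) admit no linearization; the first 4 still do
exactly one order of the 2 completed ops respects real time; the stack replay fails
no completion choice of the 1 pending operation (#3) rescues it — every subset was tried
take #1, #2 (pending dropped): step 2 already fails, because #2 pop() → empty cannot occur there

not linearizable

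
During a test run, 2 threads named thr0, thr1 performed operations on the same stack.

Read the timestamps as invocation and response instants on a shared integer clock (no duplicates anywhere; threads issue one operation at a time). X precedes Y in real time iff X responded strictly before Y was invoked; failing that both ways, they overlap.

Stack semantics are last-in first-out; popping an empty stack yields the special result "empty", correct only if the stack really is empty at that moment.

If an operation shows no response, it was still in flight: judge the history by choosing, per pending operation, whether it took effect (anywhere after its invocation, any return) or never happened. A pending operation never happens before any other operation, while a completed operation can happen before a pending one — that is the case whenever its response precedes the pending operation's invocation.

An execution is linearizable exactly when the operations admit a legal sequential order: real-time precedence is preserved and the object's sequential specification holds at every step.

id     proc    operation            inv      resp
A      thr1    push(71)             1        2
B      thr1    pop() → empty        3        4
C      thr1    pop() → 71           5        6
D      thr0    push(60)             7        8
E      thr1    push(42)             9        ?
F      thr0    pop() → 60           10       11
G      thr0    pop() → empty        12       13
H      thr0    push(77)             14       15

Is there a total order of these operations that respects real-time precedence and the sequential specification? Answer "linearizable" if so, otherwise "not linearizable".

already the first 4 events (up to B's response at time 4) admit no linearization; the first 3 still do
exactly one order of the 2 completed ops respects real time; the stack replay fails
e.g. A, B: illegal at step 2, since B pop() → empty cannot apply there

not linearizable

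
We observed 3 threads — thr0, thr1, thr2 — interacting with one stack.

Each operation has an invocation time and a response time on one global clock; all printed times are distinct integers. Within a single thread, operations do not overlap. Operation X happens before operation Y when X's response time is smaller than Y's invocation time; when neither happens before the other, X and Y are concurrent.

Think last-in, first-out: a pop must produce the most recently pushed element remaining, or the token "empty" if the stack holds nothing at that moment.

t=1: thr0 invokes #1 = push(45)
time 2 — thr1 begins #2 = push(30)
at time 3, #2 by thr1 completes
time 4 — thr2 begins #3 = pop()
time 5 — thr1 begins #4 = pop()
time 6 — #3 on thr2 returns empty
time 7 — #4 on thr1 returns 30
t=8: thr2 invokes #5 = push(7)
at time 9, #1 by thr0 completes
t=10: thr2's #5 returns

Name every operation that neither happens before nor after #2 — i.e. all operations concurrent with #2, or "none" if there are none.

#1

#2 spans [2,3]: anything still running between times 2 and 3 counts as concurrent
#1 [1,9]: concurrent
#3 [4,6]: after
#4 [5,7]: after
#5 [8,10]: after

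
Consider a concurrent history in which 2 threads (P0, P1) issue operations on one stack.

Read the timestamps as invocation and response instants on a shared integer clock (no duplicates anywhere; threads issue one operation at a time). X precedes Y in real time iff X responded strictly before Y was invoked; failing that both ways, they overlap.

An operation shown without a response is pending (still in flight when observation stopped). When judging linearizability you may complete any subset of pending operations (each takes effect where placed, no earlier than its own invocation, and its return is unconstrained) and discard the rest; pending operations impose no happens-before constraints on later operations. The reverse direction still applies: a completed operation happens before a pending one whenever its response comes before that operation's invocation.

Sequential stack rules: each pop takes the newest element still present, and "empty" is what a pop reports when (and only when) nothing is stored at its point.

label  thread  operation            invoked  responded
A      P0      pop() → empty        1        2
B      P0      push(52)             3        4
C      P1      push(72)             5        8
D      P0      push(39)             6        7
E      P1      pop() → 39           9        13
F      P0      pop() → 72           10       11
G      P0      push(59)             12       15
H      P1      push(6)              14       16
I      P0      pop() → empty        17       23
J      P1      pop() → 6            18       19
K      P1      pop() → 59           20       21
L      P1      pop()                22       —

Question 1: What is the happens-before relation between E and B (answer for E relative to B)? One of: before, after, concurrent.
E spans [9,13], B spans [3,4]
resp(B)=4 < inv(E)=9

after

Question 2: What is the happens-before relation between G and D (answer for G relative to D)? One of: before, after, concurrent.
G spans [12,15], D spans [6,7]
resp(D)=7 < inv(G)=12

after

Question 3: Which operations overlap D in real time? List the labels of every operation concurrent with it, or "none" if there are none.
overlap test against D [6,7]: concurrent iff the interval meets 6..7
A [1,2]: before
B [3,4]: before
C [5,8]: concurrent
E [9,13]: after
F [10,11]: after
G [12,15]: after
H [14,16]: after
I [17,23]: after
J [18,19]: after
K [20,21]: after
L [22,…): after

C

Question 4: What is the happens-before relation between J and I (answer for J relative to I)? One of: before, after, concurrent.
J spans [18,19], I spans [17,23]
the intervals overlap in both directions

concurrent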